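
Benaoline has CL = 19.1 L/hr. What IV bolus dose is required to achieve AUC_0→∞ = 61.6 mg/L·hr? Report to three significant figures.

Dose = 1180 mg

Dose_iv = CL × AUC_0→∞
     = 19.1 × 61.6 = 1176.56 mg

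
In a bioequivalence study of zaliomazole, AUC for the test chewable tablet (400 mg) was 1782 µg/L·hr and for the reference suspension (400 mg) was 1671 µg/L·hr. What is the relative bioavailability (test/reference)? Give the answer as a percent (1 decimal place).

F_rel = 106.6%

F_rel = (AUC_test/D_test) / (AUC_ref/D_ref)
      = (1782/400) / (1671/400)
      = 4.455 / 4.1775 = 1.0664 = 106.64%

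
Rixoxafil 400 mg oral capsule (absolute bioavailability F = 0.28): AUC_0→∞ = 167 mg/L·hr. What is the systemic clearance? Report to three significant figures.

CL = F × Dose / AUC_0→∞
   = 0.28 × 400 / 167 = 0.670659 L/hr

CL = 0.671 L/hr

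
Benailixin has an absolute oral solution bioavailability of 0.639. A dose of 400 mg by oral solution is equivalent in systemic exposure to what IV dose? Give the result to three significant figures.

D_iv = 256 mg

Systemic exposure from an extravascular dose = F × D_ev, so the equivalent IV dose is F × D_ev.
D_iv = F × D_ev = 0.639 × 400 = 255.6 mg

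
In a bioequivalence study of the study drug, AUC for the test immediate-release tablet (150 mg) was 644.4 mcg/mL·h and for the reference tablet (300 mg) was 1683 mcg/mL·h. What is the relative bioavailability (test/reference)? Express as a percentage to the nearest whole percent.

F_rel = (AUC_test/D_test) / (AUC_ref/D_ref)
      = (644.4/150) / (1683/300)
      = 4.296 / 5.61 = 0.7658 = 76.58%

F_rel = 77%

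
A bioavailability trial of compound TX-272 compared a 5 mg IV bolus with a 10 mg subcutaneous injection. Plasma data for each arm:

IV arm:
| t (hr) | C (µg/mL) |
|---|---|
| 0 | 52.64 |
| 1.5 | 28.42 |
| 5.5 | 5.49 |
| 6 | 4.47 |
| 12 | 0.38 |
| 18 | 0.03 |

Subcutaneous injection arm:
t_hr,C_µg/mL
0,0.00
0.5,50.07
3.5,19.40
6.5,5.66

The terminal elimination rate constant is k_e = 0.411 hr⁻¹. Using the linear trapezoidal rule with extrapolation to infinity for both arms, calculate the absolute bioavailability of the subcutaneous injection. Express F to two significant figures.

Trapezoidal AUC_0→18 (IV):
  [0→1.5]: (52.64+28.42)/2 × 1.5 = 60.795
  [1.5→5.5]: (28.42+5.49)/2 × 4 = 67.82
  [5.5→6]: (5.49+4.47)/2 × 0.5 = 2.49
  [6→12]: (4.47+0.38)/2 × 6 = 14.55
  [12→18]: (0.38+0.03)/2 × 6 = 1.23
  Sum = 146.885 µg/mL·hr
IV tail: 0.03/0.411 = 0.073; AUC_iv,0→∞ = 146.885 + 0.073 = 146.958 µg/mL·hr
Trapezoidal AUC_0→6.5 (subcutaneous injection):
  [0→0.5]: (0.00+50.07)/2 × 0.5 = 12.5175
  [0.5→3.5]: (50.07+19.40)/2 × 3 = 104.205
  [3.5→6.5]: (19.40+5.66)/2 × 3 = 37.59
  Sum = 154.3125 µg/mL·hr
subcutaneous injection tail: 5.66/0.411 = 13.771; AUC_ev,0→∞ = 154.3125 + 13.771 = 168.0835 µg/mL·hr
F = (AUC_ev/D_ev)/(AUC_iv/D_iv) = (168.0835/10)/(146.958/5) = 16.80835/29.3916 = 0.5719

F = 0.57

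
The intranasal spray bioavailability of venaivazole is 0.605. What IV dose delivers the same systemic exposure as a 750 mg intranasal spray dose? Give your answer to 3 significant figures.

D_iv = 454 mg

Systemic exposure from an extravascular dose = F × D_ev, so the equivalent IV dose is F × D_ev.
D_iv = F × D_ev = 0.605 × 750 = 453.75 mg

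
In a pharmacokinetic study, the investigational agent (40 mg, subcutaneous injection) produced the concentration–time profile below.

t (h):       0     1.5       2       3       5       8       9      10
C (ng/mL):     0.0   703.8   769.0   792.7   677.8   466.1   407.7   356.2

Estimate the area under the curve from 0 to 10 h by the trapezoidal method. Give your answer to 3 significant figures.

AUC = 5680 ng/mL·h

Trapezoidal AUC_0→10:
  [0→1.5]: (0.0+703.8)/2 × 1.5 = 527.85
  [1.5→2]: (703.8+769.0)/2 × 0.5 = 368.2
  [2→3]: (769.0+792.7)/2 × 1 = 780.85
  [3→5]: (792.7+677.8)/2 × 2 = 1470.5
  [5→8]: (677.8+466.1)/2 × 3 = 1715.85
  [8→9]: (466.1+407.7)/2 × 1 = 436.9
  [9→10]: (407.7+356.2)/2 × 1 = 381.95
  Sum = 5682.1 ng/mL·h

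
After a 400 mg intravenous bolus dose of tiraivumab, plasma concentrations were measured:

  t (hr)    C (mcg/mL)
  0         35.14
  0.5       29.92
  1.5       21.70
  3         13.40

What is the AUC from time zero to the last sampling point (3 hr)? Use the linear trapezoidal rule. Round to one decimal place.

AUC = 68.4 mcg/mL·hr

Trapezoidal AUC_0→3:
  [0→0.5]: (35.14+29.92)/2 × 0.5 = 16.265
  [0.5→1.5]: (29.92+21.70)/2 × 1 = 25.81
  [1.5→3]: (21.70+13.40)/2 × 1.5 = 26.325
  Sum = 68.4 mcg/mL·hr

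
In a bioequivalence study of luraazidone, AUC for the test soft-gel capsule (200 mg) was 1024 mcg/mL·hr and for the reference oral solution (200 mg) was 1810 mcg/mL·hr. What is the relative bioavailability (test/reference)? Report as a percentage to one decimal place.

F_rel = (AUC_test/D_test) / (AUC_ref/D_ref)
      = (1024/200) / (1810/200)
      = 5.12 / 9.05 = 0.5657 = 56.57%

F_rel = 56.6%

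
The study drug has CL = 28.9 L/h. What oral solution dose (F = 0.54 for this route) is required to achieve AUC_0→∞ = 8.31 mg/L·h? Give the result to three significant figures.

Dose = CL × AUC_0→∞ / F
     = 28.9 × 8.31 / 0.54 = 444.739 mg

Dose = 445 mg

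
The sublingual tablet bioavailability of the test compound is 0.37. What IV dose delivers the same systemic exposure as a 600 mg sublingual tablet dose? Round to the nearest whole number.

Systemic exposure from an extravascular dose = F × D_ev, so the equivalent IV dose is F × D_ev.
D_iv = F × D_ev = 0.37 × 600 = 222 mg

D_iv = 222 mg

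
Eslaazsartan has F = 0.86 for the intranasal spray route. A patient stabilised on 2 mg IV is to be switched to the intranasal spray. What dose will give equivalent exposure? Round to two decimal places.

For equal systemic exposure: F × D_ev = D_iv
D_ev = D_iv / F = 2 / 0.86 = 2.32558 mg

D_intranasal = 2.33 mg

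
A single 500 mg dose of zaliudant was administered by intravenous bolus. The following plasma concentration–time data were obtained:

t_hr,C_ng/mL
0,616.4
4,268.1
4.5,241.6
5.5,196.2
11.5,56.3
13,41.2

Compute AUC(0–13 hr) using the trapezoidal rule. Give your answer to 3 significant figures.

Trapezoidal AUC_0→13:
  [0→4]: (616.4+268.1)/2 × 4 = 1769.0
  [4→4.5]: (268.1+241.6)/2 × 0.5 = 127.425
  [4.5→5.5]: (241.6+196.2)/2 × 1 = 218.9
  [5.5→11.5]: (196.2+56.3)/2 × 6 = 757.5
  [11.5→13]: (56.3+41.2)/2 × 1.5 = 73.125
  Sum = 2945.95 ng/mL·hr

AUC = 2950 ng/mL·hr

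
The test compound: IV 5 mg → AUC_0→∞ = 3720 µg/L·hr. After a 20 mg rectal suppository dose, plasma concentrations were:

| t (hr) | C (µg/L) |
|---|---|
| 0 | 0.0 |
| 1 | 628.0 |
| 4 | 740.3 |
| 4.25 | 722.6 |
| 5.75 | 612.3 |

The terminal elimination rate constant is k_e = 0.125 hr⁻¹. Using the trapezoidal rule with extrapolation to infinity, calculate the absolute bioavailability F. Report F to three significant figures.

Trapezoidal AUC_0→5.75 (rectal suppository):
  [0→1]: (0.0+628.0)/2 × 1 = 314.0
  [1→4]: (628.0+740.3)/2 × 3 = 2052.45
  [4→4.25]: (740.3+722.6)/2 × 0.25 = 182.8625
  [4.25→5.75]: (722.6+612.3)/2 × 1.5 = 1001.175
  Sum = 3550.4875 µg/L·hr
Tail: C_last/k_e = 612.3/0.125 = 4898.400
AUC_0→∞ (rectal suppository) = 3550.4875 + 4898.400 = 8448.8875 µg/L·hr
F = (AUC_ev/D_ev)/(AUC_iv/D_iv) = (8448.8875/20)/(3720/5) = 422.444/744 = 0.5678

F = 0.568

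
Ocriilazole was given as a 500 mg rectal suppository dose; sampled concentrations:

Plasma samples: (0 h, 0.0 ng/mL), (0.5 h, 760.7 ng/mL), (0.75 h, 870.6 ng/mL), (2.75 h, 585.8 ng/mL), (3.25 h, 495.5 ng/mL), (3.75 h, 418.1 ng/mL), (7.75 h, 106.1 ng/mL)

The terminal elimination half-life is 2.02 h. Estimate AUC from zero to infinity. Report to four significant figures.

Trapezoidal AUC_0→7.75:
  [0→0.5]: (0.0+760.7)/2 × 0.5 = 190.175
  [0.5→0.75]: (760.7+870.6)/2 × 0.25 = 203.9125
  [0.75→2.75]: (870.6+585.8)/2 × 2 = 1456.4
  [2.75→3.25]: (585.8+495.5)/2 × 0.5 = 270.325
  [3.25→3.75]: (495.5+418.1)/2 × 0.5 = 228.4
  [3.75→7.75]: (418.1+106.1)/2 × 4 = 1048.4
  Sum = 3397.6125 ng/mL·h
k_e = ln2 / t½ = 0.693147 / 2.02 = 0.3431 h^-1
Extrapolated tail: C_last / k_e = 106.1 / 0.3431 = 309.239
AUC_0→∞ = 3397.6125 + 309.239 = 3706.8515 ng/mL·h

AUC = 3707 ng/mL·h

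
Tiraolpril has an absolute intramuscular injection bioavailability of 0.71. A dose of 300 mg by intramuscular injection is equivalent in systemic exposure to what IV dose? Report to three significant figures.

D_iv = 213 mg

Systemic exposure from an extravascular dose = F × D_ev, so the equivalent IV dose is F × D_ev.
D_iv = F × D_ev = 0.71 × 300 = 213 mg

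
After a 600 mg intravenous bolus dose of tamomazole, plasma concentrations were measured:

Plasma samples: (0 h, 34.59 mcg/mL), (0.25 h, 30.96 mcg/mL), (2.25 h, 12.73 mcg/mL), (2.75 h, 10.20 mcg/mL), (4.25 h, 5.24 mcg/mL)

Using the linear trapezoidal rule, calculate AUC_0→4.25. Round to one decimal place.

Trapezoidal AUC_0→4.25:
  [0→0.25]: (34.59+30.96)/2 × 0.25 = 8.19375
  [0.25→2.25]: (30.96+12.73)/2 × 2 = 43.69
  [2.25→2.75]: (12.73+10.20)/2 × 0.5 = 5.7325
  [2.75→4.25]: (10.20+5.24)/2 × 1.5 = 11.58
  Sum = 69.19625 mcg/mL·h

AUC = 69.2 mcg/mL·h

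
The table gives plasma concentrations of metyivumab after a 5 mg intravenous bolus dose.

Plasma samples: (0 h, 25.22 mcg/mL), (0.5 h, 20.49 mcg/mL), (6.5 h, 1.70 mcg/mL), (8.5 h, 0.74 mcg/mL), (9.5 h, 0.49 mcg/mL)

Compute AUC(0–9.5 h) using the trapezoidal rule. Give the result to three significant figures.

AUC = 81.1 mcg/mL·h

Trapezoidal AUC_0→9.5:
  [0→0.5]: (25.22+20.49)/2 × 0.5 = 11.4275
  [0.5→6.5]: (20.49+1.70)/2 × 6 = 66.57
  [6.5→8.5]: (1.70+0.74)/2 × 2 = 2.44
  [8.5→9.5]: (0.74+0.49)/2 × 1 = 0.615
  Sum = 81.0525 mcg/mL·h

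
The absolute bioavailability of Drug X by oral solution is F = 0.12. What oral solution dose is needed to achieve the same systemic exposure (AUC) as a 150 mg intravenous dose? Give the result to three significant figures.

For equal systemic exposure: F × D_ev = D_iv
D_ev = D_iv / F = 150 / 0.12 = 1250 mg

D_oral = 1250 mg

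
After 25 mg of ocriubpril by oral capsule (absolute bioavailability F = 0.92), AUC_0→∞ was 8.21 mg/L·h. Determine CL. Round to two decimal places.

CL = F × Dose / AUC_0→∞
   = 0.92 × 25 / 8.21 = 2.80146 L/h

CL = 2.80 L/h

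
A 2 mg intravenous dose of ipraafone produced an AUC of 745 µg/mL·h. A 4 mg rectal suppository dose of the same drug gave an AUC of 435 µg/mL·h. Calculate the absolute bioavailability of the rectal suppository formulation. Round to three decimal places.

F = (AUC_ev / D_ev) / (AUC_iv / D_iv)
  = (435/4) / (745/2)
  = 108.75 / 372.5 = 0.2919

F = 0.292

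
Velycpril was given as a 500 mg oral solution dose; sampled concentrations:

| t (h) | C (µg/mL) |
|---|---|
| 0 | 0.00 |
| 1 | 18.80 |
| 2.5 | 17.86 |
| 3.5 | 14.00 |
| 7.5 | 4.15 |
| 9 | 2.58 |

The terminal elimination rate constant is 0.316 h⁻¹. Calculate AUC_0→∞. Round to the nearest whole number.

Trapezoidal AUC_0→9:
  [0→1]: (0.00+18.80)/2 × 1 = 9.4
  [1→2.5]: (18.80+17.86)/2 × 1.5 = 27.495
  [2.5→3.5]: (17.86+14.00)/2 × 1 = 15.93
  [3.5→7.5]: (14.00+4.15)/2 × 4 = 36.3
  [7.5→9]: (4.15+2.58)/2 × 1.5 = 5.0475
  Sum = 94.1725 µg/mL·h
Extrapolated tail: C_last / k_e = 2.58 / 0.316 = 8.165
AUC_0→∞ = 94.1725 + 8.165 = 102.3375 µg/mL·h

AUC = 102 µg/mL·h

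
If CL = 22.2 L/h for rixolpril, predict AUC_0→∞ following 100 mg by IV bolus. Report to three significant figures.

AUC = 4.50 mg/L·h

AUC_0→∞ = Dose_iv / CL
        = 100 / 22.2 = 4.5045 mg/L·h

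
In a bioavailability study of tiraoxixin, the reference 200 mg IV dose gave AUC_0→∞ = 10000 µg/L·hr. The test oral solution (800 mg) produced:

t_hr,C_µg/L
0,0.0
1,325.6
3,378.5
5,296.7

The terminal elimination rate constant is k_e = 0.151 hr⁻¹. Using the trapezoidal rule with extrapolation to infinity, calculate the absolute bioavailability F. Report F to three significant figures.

F = 0.0877

Trapezoidal AUC_0→5 (oral solution):
  [0→1]: (0.0+325.6)/2 × 1 = 162.8
  [1→3]: (325.6+378.5)/2 × 2 = 704.1
  [3→5]: (378.5+296.7)/2 × 2 = 675.2
  Sum = 1542.1 µg/L·hr
Tail: C_last/k_e = 296.7/0.151 = 1964.901
AUC_0→∞ (oral solution) = 1542.1 + 1964.901 = 3507.001 µg/L·hr
F = (AUC_ev/D_ev)/(AUC_iv/D_iv) = (3507.001/800)/(10000/200) = 4.38375/50 = 0.0877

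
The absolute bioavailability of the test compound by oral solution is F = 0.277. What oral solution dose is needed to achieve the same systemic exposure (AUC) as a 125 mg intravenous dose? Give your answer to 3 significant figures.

For equal systemic exposure: F × D_ev = D_iv
D_ev = D_iv / F = 125 / 0.277 = 451.264 mg

D_oral = 451 mg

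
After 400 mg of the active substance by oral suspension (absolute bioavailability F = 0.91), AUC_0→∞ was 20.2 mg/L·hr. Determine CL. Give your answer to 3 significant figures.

CL = 18.0 L/hr

CL = F × Dose / AUC_0→∞
   = 0.91 × 400 / 20.2 = 18.0198 L/hr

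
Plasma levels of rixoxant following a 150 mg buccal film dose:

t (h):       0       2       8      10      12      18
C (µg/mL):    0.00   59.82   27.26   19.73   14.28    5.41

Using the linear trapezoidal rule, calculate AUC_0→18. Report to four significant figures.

AUC = 461.1 µg/mL·h

Trapezoidal AUC_0→18:
  [0→2]: (0.00+59.82)/2 × 2 = 59.82
  [2→8]: (59.82+27.26)/2 × 6 = 261.24
  [8→10]: (27.26+19.73)/2 × 2 = 46.99
  [10→12]: (19.73+14.28)/2 × 2 = 34.01
  [12→18]: (14.28+5.41)/2 × 6 = 59.07
  Sum = 461.13 µg/mL·h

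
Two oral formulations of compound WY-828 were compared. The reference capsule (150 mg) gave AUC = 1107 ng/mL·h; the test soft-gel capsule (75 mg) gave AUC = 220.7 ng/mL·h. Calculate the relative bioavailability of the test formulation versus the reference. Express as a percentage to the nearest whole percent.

F_rel = 40%

F_rel = (AUC_test/D_test) / (AUC_ref/D_ref)
      = (220.7/75) / (1107/150)
      = 2.94267 / 7.38 = 0.3987 = 39.87%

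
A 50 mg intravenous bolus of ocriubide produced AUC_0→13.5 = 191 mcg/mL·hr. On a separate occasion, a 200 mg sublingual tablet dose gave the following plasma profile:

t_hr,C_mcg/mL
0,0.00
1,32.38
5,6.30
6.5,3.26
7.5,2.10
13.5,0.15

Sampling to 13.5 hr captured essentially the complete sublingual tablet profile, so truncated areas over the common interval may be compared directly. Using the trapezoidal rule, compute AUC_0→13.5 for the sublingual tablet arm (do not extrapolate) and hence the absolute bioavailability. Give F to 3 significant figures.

Trapezoidal AUC_0→13.5 (sublingual tablet):
  [0→1]: (0.00+32.38)/2 × 1 = 16.19
  [1→5]: (32.38+6.30)/2 × 4 = 77.36
  [5→6.5]: (6.30+3.26)/2 × 1.5 = 7.17
  [6.5→7.5]: (3.26+2.10)/2 × 1 = 2.68
  [7.5→13.5]: (2.10+0.15)/2 × 6 = 6.75
  Sum = 110.15 mcg/mL·hr
F = (AUC_ev/D_ev)/(AUC_iv/D_iv) = (110.15/200)/(191/50) = 0.55075/3.82 = 0.1442

F = 0.144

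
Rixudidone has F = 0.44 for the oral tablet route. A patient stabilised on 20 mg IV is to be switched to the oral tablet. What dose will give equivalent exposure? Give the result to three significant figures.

For equal systemic exposure: F × D_ev = D_iv
D_ev = D_iv / F = 20 / 0.44 = 45.4545 mg

D_oral = 45.5 mg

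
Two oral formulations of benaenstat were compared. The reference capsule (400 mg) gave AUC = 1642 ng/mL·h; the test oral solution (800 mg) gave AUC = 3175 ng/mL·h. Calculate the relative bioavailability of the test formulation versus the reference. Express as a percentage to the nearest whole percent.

F_rel = 97%

F_rel = (AUC_test/D_test) / (AUC_ref/D_ref)
      = (3175/800) / (1642/400)
      = 3.96875 / 4.105 = 0.9668 = 96.68%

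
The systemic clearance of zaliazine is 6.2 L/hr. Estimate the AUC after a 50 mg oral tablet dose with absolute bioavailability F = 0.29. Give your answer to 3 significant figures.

AUC = 2.34 mg/L·hr

AUC_0→∞ = F × Dose / CL
        = 0.29 × 50 / 6.2 = 2.33871 mg/L·hr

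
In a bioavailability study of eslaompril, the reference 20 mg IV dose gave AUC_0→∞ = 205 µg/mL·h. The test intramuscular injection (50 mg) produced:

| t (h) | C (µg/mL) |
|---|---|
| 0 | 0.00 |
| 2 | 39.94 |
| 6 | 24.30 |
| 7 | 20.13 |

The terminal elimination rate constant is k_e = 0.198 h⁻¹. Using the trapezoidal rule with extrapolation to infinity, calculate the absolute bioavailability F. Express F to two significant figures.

Trapezoidal AUC_0→7 (intramuscular injection):
  [0→2]: (0.00+39.94)/2 × 2 = 39.94
  [2→6]: (39.94+24.30)/2 × 4 = 128.48
  [6→7]: (24.30+20.13)/2 × 1 = 22.215
  Sum = 190.635 µg/mL·h
Tail: C_last/k_e = 20.13/0.198 = 101.667
AUC_0→∞ (intramuscular injection) = 190.635 + 101.667 = 292.302 µg/mL·h
F = (AUC_ev/D_ev)/(AUC_iv/D_iv) = (292.302/50)/(205/20) = 5.84604/10.25 = 0.5703

F = 0.57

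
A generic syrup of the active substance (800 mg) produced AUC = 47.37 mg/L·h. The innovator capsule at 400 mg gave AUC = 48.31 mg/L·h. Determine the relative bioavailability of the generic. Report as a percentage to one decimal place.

F_rel = 49.0%

F_rel = (AUC_test/D_test) / (AUC_ref/D_ref)
      = (47.37/800) / (48.31/400)
      = 0.0592125 / 0.120775 = 0.4903 = 49.03%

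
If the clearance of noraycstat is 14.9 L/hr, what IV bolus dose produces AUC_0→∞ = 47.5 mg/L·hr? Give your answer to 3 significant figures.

Dose_iv = CL × AUC_0→∞
     = 14.9 × 47.5 = 707.75 mg

Dose = 708 mg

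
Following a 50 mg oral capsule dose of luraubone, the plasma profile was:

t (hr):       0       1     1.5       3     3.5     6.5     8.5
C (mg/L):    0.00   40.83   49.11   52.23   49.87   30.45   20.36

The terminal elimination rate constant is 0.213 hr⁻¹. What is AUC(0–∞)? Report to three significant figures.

AUC = 411 mg/L·hr

Trapezoidal AUC_0→8.5:
  [0→1]: (0.00+40.83)/2 × 1 = 20.415
  [1→1.5]: (40.83+49.11)/2 × 0.5 = 22.485
  [1.5→3]: (49.11+52.23)/2 × 1.5 = 76.005
  [3→3.5]: (52.23+49.87)/2 × 0.5 = 25.525
  [3.5→6.5]: (49.87+30.45)/2 × 3 = 120.48
  [6.5→8.5]: (30.45+20.36)/2 × 2 = 50.81
  Sum = 315.72 mg/L·hr
Extrapolated tail: C_last / k_e = 20.36 / 0.213 = 95.587
AUC_0→∞ = 315.72 + 95.587 = 411.307 mg/L·hr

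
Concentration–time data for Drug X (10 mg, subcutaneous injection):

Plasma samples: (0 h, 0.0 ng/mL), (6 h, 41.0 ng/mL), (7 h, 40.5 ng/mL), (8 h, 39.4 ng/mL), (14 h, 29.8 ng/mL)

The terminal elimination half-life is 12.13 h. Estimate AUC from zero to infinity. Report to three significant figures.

AUC = 933 ng/mL·h

Trapezoidal AUC_0→14:
  [0→6]: (0.0+41.0)/2 × 6 = 123.0
  [6→7]: (41.0+40.5)/2 × 1 = 40.75
  [7→8]: (40.5+39.4)/2 × 1 = 39.95
  [8→14]: (39.4+29.8)/2 × 6 = 207.6
  Sum = 411.3 ng/mL·h
k_e = ln2 / t½ = 0.693147 / 12.13 = 0.0571 h^-1
Extrapolated tail: C_last / k_e = 29.8 / 0.0571 = 521.891
AUC_0→∞ = 411.3 + 521.891 = 933.191 ng/mL·h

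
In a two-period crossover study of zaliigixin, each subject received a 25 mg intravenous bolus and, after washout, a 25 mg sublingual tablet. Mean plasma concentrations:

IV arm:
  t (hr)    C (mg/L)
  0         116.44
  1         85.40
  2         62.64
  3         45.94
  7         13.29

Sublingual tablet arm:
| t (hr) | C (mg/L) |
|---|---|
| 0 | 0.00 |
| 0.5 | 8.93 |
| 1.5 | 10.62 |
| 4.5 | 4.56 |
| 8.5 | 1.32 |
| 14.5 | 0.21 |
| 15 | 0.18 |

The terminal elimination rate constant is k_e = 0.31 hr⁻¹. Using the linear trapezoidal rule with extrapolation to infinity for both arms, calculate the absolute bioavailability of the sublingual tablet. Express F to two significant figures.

Trapezoidal AUC_0→7 (IV):
  [0→1]: (116.44+85.40)/2 × 1 = 100.92
  [1→2]: (85.40+62.64)/2 × 1 = 74.02
  [2→3]: (62.64+45.94)/2 × 1 = 54.29
  [3→7]: (45.94+13.29)/2 × 4 = 118.46
  Sum = 347.69 mg/L·hr
IV tail: 13.29/0.31 = 42.871; AUC_iv,0→∞ = 347.69 + 42.871 = 390.561 mg/L·hr
Trapezoidal AUC_0→15 (sublingual tablet):
  [0→0.5]: (0.00+8.93)/2 × 0.5 = 2.2325
  [0.5→1.5]: (8.93+10.62)/2 × 1 = 9.775
  [1.5→4.5]: (10.62+4.56)/2 × 3 = 22.77
  [4.5→8.5]: (4.56+1.32)/2 × 4 = 11.76
  [8.5→14.5]: (1.32+0.21)/2 × 6 = 4.59
  [14.5→15]: (0.21+0.18)/2 × 0.5 = 0.0975
  Sum = 51.225 mg/L·hr
sublingual tablet tail: 0.18/0.31 = 0.581; AUC_ev,0→∞ = 51.225 + 0.581 = 51.806 mg/L·hr
F = (AUC_ev/D_ev)/(AUC_iv/D_iv) = (51.806/25)/(390.561/25) = 2.07224/15.62244 = 0.1326

F = 0.13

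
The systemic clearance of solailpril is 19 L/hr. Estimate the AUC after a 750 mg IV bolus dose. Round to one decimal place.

AUC = 39.5 mg/L·hr

AUC_0→∞ = Dose_iv / CL
        = 750 / 19 = 39.4737 mg/L·hr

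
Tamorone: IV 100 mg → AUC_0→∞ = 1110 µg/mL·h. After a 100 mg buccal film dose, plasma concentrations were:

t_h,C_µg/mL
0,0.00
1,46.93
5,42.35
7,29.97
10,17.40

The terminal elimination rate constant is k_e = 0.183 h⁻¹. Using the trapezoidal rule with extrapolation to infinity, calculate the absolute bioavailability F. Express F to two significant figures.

F = 0.40

Trapezoidal AUC_0→10 (buccal film):
  [0→1]: (0.00+46.93)/2 × 1 = 23.465
  [1→5]: (46.93+42.35)/2 × 4 = 178.56
  [5→7]: (42.35+29.97)/2 × 2 = 72.32
  [7→10]: (29.97+17.40)/2 × 3 = 71.055
  Sum = 345.4 µg/mL·h
Tail: C_last/k_e = 17.40/0.183 = 95.082
AUC_0→∞ (buccal film) = 345.4 + 95.082 = 440.482 µg/mL·h
F = (AUC_ev/D_ev)/(AUC_iv/D_iv) = (440.482/100)/(1110/100) = 4.40482/11.1 = 0.3968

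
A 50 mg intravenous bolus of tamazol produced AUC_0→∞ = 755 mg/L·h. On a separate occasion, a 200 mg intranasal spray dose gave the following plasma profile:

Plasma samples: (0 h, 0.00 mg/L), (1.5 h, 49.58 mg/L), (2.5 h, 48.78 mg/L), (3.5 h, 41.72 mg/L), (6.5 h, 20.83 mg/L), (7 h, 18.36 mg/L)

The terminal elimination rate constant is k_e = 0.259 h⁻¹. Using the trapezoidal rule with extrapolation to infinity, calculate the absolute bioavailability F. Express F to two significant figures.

Trapezoidal AUC_0→7 (intranasal spray):
  [0→1.5]: (0.00+49.58)/2 × 1.5 = 37.185
  [1.5→2.5]: (49.58+48.78)/2 × 1 = 49.18
  [2.5→3.5]: (48.78+41.72)/2 × 1 = 45.25
  [3.5→6.5]: (41.72+20.83)/2 × 3 = 93.825
  [6.5→7]: (20.83+18.36)/2 × 0.5 = 9.7975
  Sum = 235.2375 mg/L·h
Tail: C_last/k_e = 18.36/0.259 = 70.888
AUC_0→∞ (intranasal spray) = 235.2375 + 70.888 = 306.1255 mg/L·h
F = (AUC_ev/D_ev)/(AUC_iv/D_iv) = (306.1255/200)/(755/50) = 1.5306275/15.1 = 0.1014

F = 0.10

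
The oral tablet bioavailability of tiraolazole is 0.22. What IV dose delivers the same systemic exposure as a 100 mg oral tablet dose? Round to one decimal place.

D_iv = 22.0 mg

Systemic exposure from an extravascular dose = F × D_ev, so the equivalent IV dose is F × D_ev.
D_iv = F × D_ev = 0.22 × 100 = 22 mg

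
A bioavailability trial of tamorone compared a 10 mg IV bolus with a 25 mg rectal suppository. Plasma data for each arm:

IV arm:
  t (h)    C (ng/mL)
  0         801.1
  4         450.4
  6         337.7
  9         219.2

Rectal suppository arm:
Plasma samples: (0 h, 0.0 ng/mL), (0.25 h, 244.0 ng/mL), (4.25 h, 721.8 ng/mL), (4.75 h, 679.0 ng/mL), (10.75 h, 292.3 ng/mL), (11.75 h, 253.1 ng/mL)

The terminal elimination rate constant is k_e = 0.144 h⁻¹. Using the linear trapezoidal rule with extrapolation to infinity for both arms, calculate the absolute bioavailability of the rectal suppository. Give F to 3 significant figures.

Trapezoidal AUC_0→9 (IV):
  [0→4]: (801.1+450.4)/2 × 4 = 2503.0
  [4→6]: (450.4+337.7)/2 × 2 = 788.1
  [6→9]: (337.7+219.2)/2 × 3 = 835.35
  Sum = 4126.45 ng/mL·h
IV tail: 219.2/0.144 = 1522.222; AUC_iv,0→∞ = 4126.45 + 1522.222 = 5648.672 ng/mL·h
Trapezoidal AUC_0→11.75 (rectal suppository):
  [0→0.25]: (0.0+244.0)/2 × 0.25 = 30.5
  [0.25→4.25]: (244.0+721.8)/2 × 4 = 1931.6
  [4.25→4.75]: (721.8+679.0)/2 × 0.5 = 350.2
  [4.75→10.75]: (679.0+292.3)/2 × 6 = 2913.9
  [10.75→11.75]: (292.3+253.1)/2 × 1 = 272.7
  Sum = 5498.9 ng/mL·h
rectal suppository tail: 253.1/0.144 = 1757.639; AUC_ev,0→∞ = 5498.9 + 1757.639 = 7256.539 ng/mL·h
F = (AUC_ev/D_ev)/(AUC_iv/D_iv) = (7256.539/25)/(5648.672/10) = 290.26156/564.8672 = 0.5139

F = 0.514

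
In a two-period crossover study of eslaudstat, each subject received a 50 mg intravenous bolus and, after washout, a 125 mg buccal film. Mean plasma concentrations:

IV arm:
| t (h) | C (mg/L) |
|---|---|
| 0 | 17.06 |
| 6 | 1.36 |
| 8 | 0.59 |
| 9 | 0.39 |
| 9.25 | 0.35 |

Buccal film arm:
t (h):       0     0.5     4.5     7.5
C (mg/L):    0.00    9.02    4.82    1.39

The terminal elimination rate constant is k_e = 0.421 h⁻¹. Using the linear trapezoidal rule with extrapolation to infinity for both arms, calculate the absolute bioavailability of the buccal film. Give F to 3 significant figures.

Trapezoidal AUC_0→9.25 (IV):
  [0→6]: (17.06+1.36)/2 × 6 = 55.26
  [6→8]: (1.36+0.59)/2 × 2 = 1.95
  [8→9]: (0.59+0.39)/2 × 1 = 0.49
  [9→9.25]: (0.39+0.35)/2 × 0.25 = 0.0925
  Sum = 57.7925 mg/L·h
IV tail: 0.35/0.421 = 0.831; AUC_iv,0→∞ = 57.7925 + 0.831 = 58.6235 mg/L·h
Trapezoidal AUC_0→7.5 (buccal film):
  [0→0.5]: (0.00+9.02)/2 × 0.5 = 2.255
  [0.5→4.5]: (9.02+4.82)/2 × 4 = 27.68
  [4.5→7.5]: (4.82+1.39)/2 × 3 = 9.315
  Sum = 39.25 mg/L·h
buccal film tail: 1.39/0.421 = 3.302; AUC_ev,0→∞ = 39.25 + 3.302 = 42.552 mg/L·h
F = (AUC_ev/D_ev)/(AUC_iv/D_iv) = (42.552/125)/(58.6235/50) = 0.340416/1.17247 = 0.2903

F = 0.290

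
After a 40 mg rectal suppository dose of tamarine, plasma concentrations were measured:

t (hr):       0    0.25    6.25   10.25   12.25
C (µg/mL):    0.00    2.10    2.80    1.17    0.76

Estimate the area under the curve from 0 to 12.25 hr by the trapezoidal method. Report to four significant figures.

AUC = 24.83 µg/mL·hr

Trapezoidal AUC_0→12.25:
  [0→0.25]: (0.00+2.10)/2 × 0.25 = 0.2625
  [0.25→6.25]: (2.10+2.80)/2 × 6 = 14.7
  [6.25→10.25]: (2.80+1.17)/2 × 4 = 7.94
  [10.25→12.25]: (1.17+0.76)/2 × 2 = 1.93
  Sum = 24.8325 µg/mL·hr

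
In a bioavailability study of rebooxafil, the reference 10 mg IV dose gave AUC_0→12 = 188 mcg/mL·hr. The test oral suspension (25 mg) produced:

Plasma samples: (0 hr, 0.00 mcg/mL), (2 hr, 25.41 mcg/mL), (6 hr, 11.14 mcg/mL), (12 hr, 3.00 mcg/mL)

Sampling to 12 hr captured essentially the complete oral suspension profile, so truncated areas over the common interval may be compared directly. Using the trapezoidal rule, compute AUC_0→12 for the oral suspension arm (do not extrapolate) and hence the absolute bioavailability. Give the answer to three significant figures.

F = 0.300

Trapezoidal AUC_0→12 (oral suspension):
  [0→2]: (0.00+25.41)/2 × 2 = 25.41
  [2→6]: (25.41+11.14)/2 × 4 = 73.1
  [6→12]: (11.14+3.00)/2 × 6 = 42.42
  Sum = 140.93 mcg/mL·hr
F = (AUC_ev/D_ev)/(AUC_iv/D_iv) = (140.93/25)/(188/10) = 5.6372/18.8 = 0.2999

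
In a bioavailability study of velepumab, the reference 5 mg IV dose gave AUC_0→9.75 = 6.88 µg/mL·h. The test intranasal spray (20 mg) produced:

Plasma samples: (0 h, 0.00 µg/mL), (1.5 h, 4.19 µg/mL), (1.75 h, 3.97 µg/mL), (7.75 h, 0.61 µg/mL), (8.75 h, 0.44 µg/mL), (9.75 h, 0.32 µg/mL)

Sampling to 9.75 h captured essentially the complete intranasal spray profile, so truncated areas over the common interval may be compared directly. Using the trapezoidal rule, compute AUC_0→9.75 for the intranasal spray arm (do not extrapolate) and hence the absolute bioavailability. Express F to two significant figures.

F = 0.68

Trapezoidal AUC_0→9.75 (intranasal spray):
  [0→1.5]: (0.00+4.19)/2 × 1.5 = 3.1425
  [1.5→1.75]: (4.19+3.97)/2 × 0.25 = 1.02
  [1.75→7.75]: (3.97+0.61)/2 × 6 = 13.74
  [7.75→8.75]: (0.61+0.44)/2 × 1 = 0.525
  [8.75→9.75]: (0.44+0.32)/2 × 1 = 0.38
  Sum = 18.8075 µg/mL·h
F = (AUC_ev/D_ev)/(AUC_iv/D_iv) = (18.8075/20)/(6.88/5) = 0.940375/1.376 = 0.6834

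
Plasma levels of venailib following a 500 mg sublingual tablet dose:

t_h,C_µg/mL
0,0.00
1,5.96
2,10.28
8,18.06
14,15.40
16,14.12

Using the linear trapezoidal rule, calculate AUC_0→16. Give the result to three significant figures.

AUC = 226 µg/mL·h

Trapezoidal AUC_0→16:
  [0→1]: (0.00+5.96)/2 × 1 = 2.98
  [1→2]: (5.96+10.28)/2 × 1 = 8.12
  [2→8]: (10.28+18.06)/2 × 6 = 85.02
  [8→14]: (18.06+15.40)/2 × 6 = 100.38
  [14→16]: (15.40+14.12)/2 × 2 = 29.52
  Sum = 226.02 µg/mL·h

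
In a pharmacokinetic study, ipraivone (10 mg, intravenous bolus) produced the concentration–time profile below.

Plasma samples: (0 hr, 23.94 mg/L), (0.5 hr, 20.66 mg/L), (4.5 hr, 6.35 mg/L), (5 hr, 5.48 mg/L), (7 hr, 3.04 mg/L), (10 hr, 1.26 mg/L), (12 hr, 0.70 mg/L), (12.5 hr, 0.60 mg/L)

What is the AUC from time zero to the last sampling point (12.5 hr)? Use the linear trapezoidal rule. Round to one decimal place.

Trapezoidal AUC_0→12.5:
  [0→0.5]: (23.94+20.66)/2 × 0.5 = 11.15
  [0.5→4.5]: (20.66+6.35)/2 × 4 = 54.02
  [4.5→5]: (6.35+5.48)/2 × 0.5 = 2.9575
  [5→7]: (5.48+3.04)/2 × 2 = 8.52
  [7→10]: (3.04+1.26)/2 × 3 = 6.45
  [10→12]: (1.26+0.70)/2 × 2 = 1.96
  [12→12.5]: (0.70+0.60)/2 × 0.5 = 0.325
  Sum = 85.3825 mg/L·hr

AUC = 85.4 mg/L·hr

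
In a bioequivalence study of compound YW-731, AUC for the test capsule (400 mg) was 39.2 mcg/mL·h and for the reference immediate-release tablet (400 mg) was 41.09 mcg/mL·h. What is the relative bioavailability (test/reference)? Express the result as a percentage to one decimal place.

F_rel = 95.4%

F_rel = (AUC_test/D_test) / (AUC_ref/D_ref)
      = (39.2/400) / (41.09/400)
      = 0.098 / 0.102725 = 0.9540 = 95.40%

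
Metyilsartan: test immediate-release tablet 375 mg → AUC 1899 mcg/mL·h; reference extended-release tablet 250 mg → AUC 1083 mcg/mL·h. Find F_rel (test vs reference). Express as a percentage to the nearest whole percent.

F_rel = (AUC_test/D_test) / (AUC_ref/D_ref)
      = (1899/375) / (1083/250)
      = 5.064 / 4.332 = 1.1690 = 116.90%

F_rel = 117%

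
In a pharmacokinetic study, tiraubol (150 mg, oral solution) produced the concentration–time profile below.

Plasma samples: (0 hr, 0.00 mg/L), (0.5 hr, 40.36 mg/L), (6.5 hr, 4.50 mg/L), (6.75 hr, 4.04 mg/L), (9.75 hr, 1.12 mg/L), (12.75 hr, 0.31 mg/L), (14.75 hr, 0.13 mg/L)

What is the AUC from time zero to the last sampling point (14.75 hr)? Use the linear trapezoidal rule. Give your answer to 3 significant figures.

AUC = 156 mg/L·hr

Trapezoidal AUC_0→14.75:
  [0→0.5]: (0.00+40.36)/2 × 0.5 = 10.09
  [0.5→6.5]: (40.36+4.50)/2 × 6 = 134.58
  [6.5→6.75]: (4.50+4.04)/2 × 0.25 = 1.0675
  [6.75→9.75]: (4.04+1.12)/2 × 3 = 7.74
  [9.75→12.75]: (1.12+0.31)/2 × 3 = 2.145
  [12.75→14.75]: (0.31+0.13)/2 × 2 = 0.44
  Sum = 156.0625 mg/L·hr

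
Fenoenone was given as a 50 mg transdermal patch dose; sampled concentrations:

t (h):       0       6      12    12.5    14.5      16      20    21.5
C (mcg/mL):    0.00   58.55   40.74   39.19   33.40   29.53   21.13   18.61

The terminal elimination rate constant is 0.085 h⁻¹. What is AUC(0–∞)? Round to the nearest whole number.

Trapezoidal AUC_0→21.5:
  [0→6]: (0.00+58.55)/2 × 6 = 175.65
  [6→12]: (58.55+40.74)/2 × 6 = 297.87
  [12→12.5]: (40.74+39.19)/2 × 0.5 = 19.9825
  [12.5→14.5]: (39.19+33.40)/2 × 2 = 72.59
  [14.5→16]: (33.40+29.53)/2 × 1.5 = 47.1975
  [16→20]: (29.53+21.13)/2 × 4 = 101.32
  [20→21.5]: (21.13+18.61)/2 × 1.5 = 29.805
  Sum = 744.415 mcg/mL·h
Extrapolated tail: C_last / k_e = 18.61 / 0.085 = 218.941
AUC_0→∞ = 744.415 + 218.941 = 963.356 mcg/mL·h

AUC = 963 mcg/mL·h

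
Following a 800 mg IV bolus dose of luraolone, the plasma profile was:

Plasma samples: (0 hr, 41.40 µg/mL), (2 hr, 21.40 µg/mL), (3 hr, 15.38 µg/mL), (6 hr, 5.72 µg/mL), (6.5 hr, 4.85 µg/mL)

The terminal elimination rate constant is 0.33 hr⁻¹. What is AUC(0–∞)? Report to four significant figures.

AUC = 130.2 µg/mL·hr

Trapezoidal AUC_0→6.5:
  [0→2]: (41.40+21.40)/2 × 2 = 62.8
  [2→3]: (21.40+15.38)/2 × 1 = 18.39
  [3→6]: (15.38+5.72)/2 × 3 = 31.65
  [6→6.5]: (5.72+4.85)/2 × 0.5 = 2.6425
  Sum = 115.4825 µg/mL·hr
Extrapolated tail: C_last / k_e = 4.85 / 0.33 = 14.697
AUC_0→∞ = 115.4825 + 14.697 = 130.1795 µg/mL·hr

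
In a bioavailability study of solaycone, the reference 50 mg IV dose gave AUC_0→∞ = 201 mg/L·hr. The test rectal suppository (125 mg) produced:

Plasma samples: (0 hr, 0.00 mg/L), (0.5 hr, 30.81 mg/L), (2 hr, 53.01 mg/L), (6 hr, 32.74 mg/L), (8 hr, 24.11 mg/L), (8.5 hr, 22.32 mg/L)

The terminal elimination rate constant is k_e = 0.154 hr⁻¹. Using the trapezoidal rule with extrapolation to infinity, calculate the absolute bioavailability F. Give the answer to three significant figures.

Trapezoidal AUC_0→8.5 (rectal suppository):
  [0→0.5]: (0.00+30.81)/2 × 0.5 = 7.7025
  [0.5→2]: (30.81+53.01)/2 × 1.5 = 62.865
  [2→6]: (53.01+32.74)/2 × 4 = 171.5
  [6→8]: (32.74+24.11)/2 × 2 = 56.85
  [8→8.5]: (24.11+22.32)/2 × 0.5 = 11.6075
  Sum = 310.525 mg/L·hr
Tail: C_last/k_e = 22.32/0.154 = 144.935
AUC_0→∞ (rectal suppository) = 310.525 + 144.935 = 455.46 mg/L·hr
F = (AUC_ev/D_ev)/(AUC_iv/D_iv) = (455.46/125)/(201/50) = 3.64368/4.02 = 0.9064

F = 0.906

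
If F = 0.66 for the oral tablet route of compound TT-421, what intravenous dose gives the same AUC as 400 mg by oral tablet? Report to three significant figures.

D_iv = 264 mg

Systemic exposure from an extravascular dose = F × D_ev, so the equivalent IV dose is F × D_ev.
D_iv = F × D_ev = 0.66 × 400 = 264 mg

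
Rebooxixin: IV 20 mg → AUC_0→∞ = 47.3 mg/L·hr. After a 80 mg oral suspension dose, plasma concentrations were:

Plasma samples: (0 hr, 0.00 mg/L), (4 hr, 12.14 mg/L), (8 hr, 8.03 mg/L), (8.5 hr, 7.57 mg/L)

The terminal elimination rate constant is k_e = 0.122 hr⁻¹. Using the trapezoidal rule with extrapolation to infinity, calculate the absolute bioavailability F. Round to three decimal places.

Trapezoidal AUC_0→8.5 (oral suspension):
  [0→4]: (0.00+12.14)/2 × 4 = 24.28
  [4→8]: (12.14+8.03)/2 × 4 = 40.34
  [8→8.5]: (8.03+7.57)/2 × 0.5 = 3.9
  Sum = 68.52 mg/L·hr
Tail: C_last/k_e = 7.57/0.122 = 62.049
AUC_0→∞ (oral suspension) = 68.52 + 62.049 = 130.569 mg/L·hr
F = (AUC_ev/D_ev)/(AUC_iv/D_iv) = (130.569/80)/(47.3/20) = 1.6321125/2.365 = 0.6901

F = 0.690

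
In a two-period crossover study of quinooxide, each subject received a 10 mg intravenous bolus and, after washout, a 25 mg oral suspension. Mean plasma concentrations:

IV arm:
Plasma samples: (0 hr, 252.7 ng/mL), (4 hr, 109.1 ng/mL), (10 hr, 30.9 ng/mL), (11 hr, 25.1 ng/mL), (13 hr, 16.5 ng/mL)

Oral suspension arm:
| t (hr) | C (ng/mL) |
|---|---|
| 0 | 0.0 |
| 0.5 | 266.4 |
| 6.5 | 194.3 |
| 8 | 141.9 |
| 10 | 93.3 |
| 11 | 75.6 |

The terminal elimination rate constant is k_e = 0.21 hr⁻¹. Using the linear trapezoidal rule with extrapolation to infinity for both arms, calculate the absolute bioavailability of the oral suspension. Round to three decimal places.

F = 0.737

Trapezoidal AUC_0→13 (IV):
  [0→4]: (252.7+109.1)/2 × 4 = 723.6
  [4→10]: (109.1+30.9)/2 × 6 = 420.0
  [10→11]: (30.9+25.1)/2 × 1 = 28.0
  [11→13]: (25.1+16.5)/2 × 2 = 41.6
  Sum = 1213.2 ng/mL·hr
IV tail: 16.5/0.21 = 78.571; AUC_iv,0→∞ = 1213.2 + 78.571 = 1291.771 ng/mL·hr
Trapezoidal AUC_0→11 (oral suspension):
  [0→0.5]: (0.0+266.4)/2 × 0.5 = 66.6
  [0.5→6.5]: (266.4+194.3)/2 × 6 = 1382.1
  [6.5→8]: (194.3+141.9)/2 × 1.5 = 252.15
  [8→10]: (141.9+93.3)/2 × 2 = 235.2
  [10→11]: (93.3+75.6)/2 × 1 = 84.45
  Sum = 2020.5 ng/mL·hr
oral suspension tail: 75.6/0.21 = 360.000; AUC_ev,0→∞ = 2020.5 + 360.000 = 2380.5 ng/mL·hr
F = (AUC_ev/D_ev)/(AUC_iv/D_iv) = (2380.5/25)/(1291.771/10) = 95.22/129.1771 = 0.7371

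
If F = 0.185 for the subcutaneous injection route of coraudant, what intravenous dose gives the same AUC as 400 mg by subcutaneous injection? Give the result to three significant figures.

D_iv = 74.0 mg

Systemic exposure from an extravascular dose = F × D_ev, so the equivalent IV dose is F × D_ev.
D_iv = F × D_ev = 0.185 × 400 = 74 mg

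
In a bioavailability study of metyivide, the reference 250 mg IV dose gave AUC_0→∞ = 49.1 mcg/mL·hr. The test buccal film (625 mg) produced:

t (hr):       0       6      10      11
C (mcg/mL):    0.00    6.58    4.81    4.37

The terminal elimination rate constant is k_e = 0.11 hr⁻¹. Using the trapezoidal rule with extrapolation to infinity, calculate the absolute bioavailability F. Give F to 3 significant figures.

Trapezoidal AUC_0→11 (buccal film):
  [0→6]: (0.00+6.58)/2 × 6 = 19.74
  [6→10]: (6.58+4.81)/2 × 4 = 22.78
  [10→11]: (4.81+4.37)/2 × 1 = 4.59
  Sum = 47.11 mcg/mL·hr
Tail: C_last/k_e = 4.37/0.11 = 39.727
AUC_0→∞ (buccal film) = 47.11 + 39.727 = 86.837 mcg/mL·hr
F = (AUC_ev/D_ev)/(AUC_iv/D_iv) = (86.837/625)/(49.1/250) = 0.1389392/0.1964 = 0.7074

F = 0.707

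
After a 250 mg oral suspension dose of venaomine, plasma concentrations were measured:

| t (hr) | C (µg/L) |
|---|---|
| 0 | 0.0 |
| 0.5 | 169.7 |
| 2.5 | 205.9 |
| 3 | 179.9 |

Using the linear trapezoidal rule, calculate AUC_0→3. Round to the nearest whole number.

AUC = 514 µg/L·hr

Trapezoidal AUC_0→3:
  [0→0.5]: (0.0+169.7)/2 × 0.5 = 42.425
  [0.5→2.5]: (169.7+205.9)/2 × 2 = 375.6
  [2.5→3]: (205.9+179.9)/2 × 0.5 = 96.45
  Sum = 514.475 µg/L·hr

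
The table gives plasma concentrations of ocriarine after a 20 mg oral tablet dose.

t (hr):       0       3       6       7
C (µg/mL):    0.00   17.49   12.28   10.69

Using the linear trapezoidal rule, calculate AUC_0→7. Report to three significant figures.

AUC = 82.4 µg/mL·hr

Trapezoidal AUC_0→7:
  [0→3]: (0.00+17.49)/2 × 3 = 26.235
  [3→6]: (17.49+12.28)/2 × 3 = 44.655
  [6→7]: (12.28+10.69)/2 × 1 = 11.485
  Sum = 82.375 µg/mL·hr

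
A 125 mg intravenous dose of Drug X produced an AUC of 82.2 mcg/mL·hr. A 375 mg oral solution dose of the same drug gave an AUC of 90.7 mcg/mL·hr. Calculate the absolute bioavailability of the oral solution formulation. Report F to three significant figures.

F = 0.368

F = (AUC_ev / D_ev) / (AUC_iv / D_iv)
  = (90.7/375) / (82.2/125)
  = 0.241867 / 0.6576 = 0.3678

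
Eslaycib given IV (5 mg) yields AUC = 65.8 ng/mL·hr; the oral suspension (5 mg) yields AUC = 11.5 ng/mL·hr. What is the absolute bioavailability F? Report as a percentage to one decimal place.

F = 17.5%

F = (AUC_ev / D_ev) / (AUC_iv / D_iv)
  = (11.5/5) / (65.8/5)
  = 2.3 / 13.16 = 0.1748
  = 17.48%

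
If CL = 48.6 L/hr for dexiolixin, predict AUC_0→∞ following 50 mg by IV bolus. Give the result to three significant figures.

AUC_0→∞ = Dose_iv / CL
        = 50 / 48.6 = 1.02881 mg/L·hr

AUC = 1.03 mg/L·hr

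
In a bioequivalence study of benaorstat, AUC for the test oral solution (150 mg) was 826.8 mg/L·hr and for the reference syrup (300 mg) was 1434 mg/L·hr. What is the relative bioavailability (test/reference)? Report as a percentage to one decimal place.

F_rel = 115.3%

F_rel = (AUC_test/D_test) / (AUC_ref/D_ref)
      = (826.8/150) / (1434/300)
      = 5.512 / 4.78 = 1.1531 = 115.31%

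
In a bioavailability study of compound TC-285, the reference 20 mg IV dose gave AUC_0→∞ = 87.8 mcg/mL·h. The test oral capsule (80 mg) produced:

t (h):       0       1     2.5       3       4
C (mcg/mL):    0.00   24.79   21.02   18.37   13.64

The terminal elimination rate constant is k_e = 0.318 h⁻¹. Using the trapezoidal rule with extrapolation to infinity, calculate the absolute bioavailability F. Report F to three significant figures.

Trapezoidal AUC_0→4 (oral capsule):
  [0→1]: (0.00+24.79)/2 × 1 = 12.395
  [1→2.5]: (24.79+21.02)/2 × 1.5 = 34.3575
  [2.5→3]: (21.02+18.37)/2 × 0.5 = 9.8475
  [3→4]: (18.37+13.64)/2 × 1 = 16.005
  Sum = 72.605 mcg/mL·h
Tail: C_last/k_e = 13.64/0.318 = 42.893
AUC_0→∞ (oral capsule) = 72.605 + 42.893 = 115.498 mcg/mL·h
F = (AUC_ev/D_ev)/(AUC_iv/D_iv) = (115.498/80)/(87.8/20) = 1.443725/4.39 = 0.3289

F = 0.329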